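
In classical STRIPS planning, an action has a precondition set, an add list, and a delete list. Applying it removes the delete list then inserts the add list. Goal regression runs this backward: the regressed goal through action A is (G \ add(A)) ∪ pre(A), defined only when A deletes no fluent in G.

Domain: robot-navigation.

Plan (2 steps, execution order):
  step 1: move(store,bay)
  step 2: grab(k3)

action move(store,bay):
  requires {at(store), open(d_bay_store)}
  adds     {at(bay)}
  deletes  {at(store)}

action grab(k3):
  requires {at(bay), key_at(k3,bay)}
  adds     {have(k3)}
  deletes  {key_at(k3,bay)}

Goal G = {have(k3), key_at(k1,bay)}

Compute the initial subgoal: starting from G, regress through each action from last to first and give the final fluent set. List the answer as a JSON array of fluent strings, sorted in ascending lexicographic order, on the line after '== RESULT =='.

Regress step by step:
  through step 2 (grab(k3)): drop {have(k3)}, keep {key_at(k1,bay)}, require {at(bay), key_at(k3,bay)}
    → {at(bay), key_at(k1,bay), key_at(k3,bay)}
  through step 1 (move(store,bay)): drop {at(bay)}, keep {key_at(k1,bay), key_at(k3,bay)}, require {at(store), open(d_bay_store)}
    → {at(store), key_at(k1,bay), key_at(k3,bay), open(d_bay_store)}

== RESULT ==
["at(store)", "key_at(k1,bay)", "key_at(k3,bay)", "open(d_bay_store)"]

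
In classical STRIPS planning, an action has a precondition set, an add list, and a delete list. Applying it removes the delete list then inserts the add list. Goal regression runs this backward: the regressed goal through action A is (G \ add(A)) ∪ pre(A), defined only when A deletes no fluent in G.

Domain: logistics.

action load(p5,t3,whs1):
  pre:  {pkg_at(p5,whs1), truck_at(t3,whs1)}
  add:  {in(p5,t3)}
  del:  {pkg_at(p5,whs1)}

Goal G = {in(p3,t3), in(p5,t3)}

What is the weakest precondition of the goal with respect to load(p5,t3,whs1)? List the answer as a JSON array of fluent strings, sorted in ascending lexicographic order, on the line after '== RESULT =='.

Regress:
  G ∩ del = {}  (empty — regression defined)
  G \ add = {in(p3,t3), in(p5,t3)} \ {in(p5,t3)} = {in(p3,t3)}
  ∪ pre   = {in(p3,t3)} ∪ {pkg_at(p5,whs1), truck_at(t3,whs1)}
          = {in(p3,t3), pkg_at(p5,whs1), truck_at(t3,whs1)}

== RESULT ==
["in(p3,t3)", "pkg_at(p5,whs1)", "truck_at(t3,whs1)"]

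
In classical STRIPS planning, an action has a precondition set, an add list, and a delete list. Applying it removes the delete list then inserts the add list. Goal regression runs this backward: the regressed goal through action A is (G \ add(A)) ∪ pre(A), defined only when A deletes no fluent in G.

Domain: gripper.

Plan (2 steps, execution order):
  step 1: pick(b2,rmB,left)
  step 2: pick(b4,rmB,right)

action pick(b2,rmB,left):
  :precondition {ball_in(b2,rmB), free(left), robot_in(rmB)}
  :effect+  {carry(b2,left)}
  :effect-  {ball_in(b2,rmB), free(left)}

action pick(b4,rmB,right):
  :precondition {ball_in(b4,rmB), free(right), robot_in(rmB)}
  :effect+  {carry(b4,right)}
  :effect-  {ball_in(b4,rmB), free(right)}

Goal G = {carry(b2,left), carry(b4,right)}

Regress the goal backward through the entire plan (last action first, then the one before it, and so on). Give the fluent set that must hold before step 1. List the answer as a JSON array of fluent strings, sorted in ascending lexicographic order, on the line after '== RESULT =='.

Work backward from the goal:
  through step 2 (pick(b4,rmB,right)): drop {carry(b4,right)}, keep {carry(b2,left)}, require {ball_in(b4,rmB), free(right), robot_in(rmB)}
    → {ball_in(b4,rmB), carry(b2,left), free(right), robot_in(rmB)}
  through step 1 (pick(b2,rmB,left)): drop {carry(b2,left)}, keep {ball_in(b4,rmB), free(right), robot_in(rmB)}, require {ball_in(b2,rmB), free(left), robot_in(rmB)}
    → {ball_in(b2,rmB), ball_in(b4,rmB), free(left), free(right), robot_in(rmB)}

== RESULT ==
["ball_in(b2,rmB)", "ball_in(b4,rmB)", "free(left)", "free(right)", "robot_in(rmB)"]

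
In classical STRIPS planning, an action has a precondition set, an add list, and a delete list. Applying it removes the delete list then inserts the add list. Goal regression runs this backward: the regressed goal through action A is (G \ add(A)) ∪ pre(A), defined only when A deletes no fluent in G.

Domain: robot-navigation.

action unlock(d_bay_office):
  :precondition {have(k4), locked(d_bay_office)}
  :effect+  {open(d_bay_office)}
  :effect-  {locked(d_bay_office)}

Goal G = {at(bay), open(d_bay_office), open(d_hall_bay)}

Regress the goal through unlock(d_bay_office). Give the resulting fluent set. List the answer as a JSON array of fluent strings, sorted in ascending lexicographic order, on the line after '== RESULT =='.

Regress:
  G ∩ del = {}  (empty — regression defined)
  G \ add = {at(bay), open(d_bay_office), open(d_hall_bay)} \ {open(d_bay_office)} = {at(bay), open(d_hall_bay)}
  ∪ pre   = {at(bay), open(d_hall_bay)} ∪ {have(k4), locked(d_bay_office)}
          = {at(bay), have(k4), locked(d_bay_office), open(d_hall_bay)}

== RESULT ==
["at(bay)", "have(k4)", "locked(d_bay_office)", "open(d_hall_bay)"]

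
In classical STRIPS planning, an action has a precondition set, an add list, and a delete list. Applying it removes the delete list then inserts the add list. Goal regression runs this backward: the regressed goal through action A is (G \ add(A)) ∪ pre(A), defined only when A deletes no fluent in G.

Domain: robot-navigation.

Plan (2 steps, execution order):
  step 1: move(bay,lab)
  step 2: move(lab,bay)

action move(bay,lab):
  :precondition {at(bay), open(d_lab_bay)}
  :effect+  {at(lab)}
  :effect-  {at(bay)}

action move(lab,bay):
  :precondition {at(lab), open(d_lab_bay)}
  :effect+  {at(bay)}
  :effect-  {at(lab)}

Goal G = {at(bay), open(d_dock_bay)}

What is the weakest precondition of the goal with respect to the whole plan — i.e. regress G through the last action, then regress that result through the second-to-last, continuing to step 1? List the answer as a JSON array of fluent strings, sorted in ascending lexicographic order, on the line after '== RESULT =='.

Work backward from the goal:
  through step 2 (move(lab,bay)): drop {at(bay)}, keep {open(d_dock_bay)}, require {at(lab), open(d_lab_bay)}
    → {at(lab), open(d_dock_bay), open(d_lab_bay)}
  through step 1 (move(bay,lab)): drop {at(lab)}, keep {open(d_dock_bay), open(d_lab_bay)}, require {at(bay), open(d_lab_bay)}
    → {at(bay), open(d_dock_bay), open(d_lab_bay)}

== RESULT ==
["at(bay)", "open(d_dock_bay)", "open(d_lab_bay)"]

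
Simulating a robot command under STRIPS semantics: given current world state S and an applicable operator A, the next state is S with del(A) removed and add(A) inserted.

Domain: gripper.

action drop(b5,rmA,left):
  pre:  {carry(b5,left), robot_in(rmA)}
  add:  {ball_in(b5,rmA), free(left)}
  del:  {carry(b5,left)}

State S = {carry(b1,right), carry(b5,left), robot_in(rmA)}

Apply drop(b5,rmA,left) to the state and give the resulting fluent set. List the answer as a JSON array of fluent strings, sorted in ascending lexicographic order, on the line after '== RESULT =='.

Compute (S \ del) ∪ add:
  pre ⊆ S: {carry(b5,left), robot_in(rmA)} ⊆ S  — applicable
  S \ del = {carry(b1,right), robot_in(rmA)}
  ∪ add   = {ball_in(b5,rmA), carry(b1,right), free(left), robot_in(rmA)}

== RESULT ==
["ball_in(b5,rmA)", "carry(b1,right)", "free(left)", "robot_in(rmA)"]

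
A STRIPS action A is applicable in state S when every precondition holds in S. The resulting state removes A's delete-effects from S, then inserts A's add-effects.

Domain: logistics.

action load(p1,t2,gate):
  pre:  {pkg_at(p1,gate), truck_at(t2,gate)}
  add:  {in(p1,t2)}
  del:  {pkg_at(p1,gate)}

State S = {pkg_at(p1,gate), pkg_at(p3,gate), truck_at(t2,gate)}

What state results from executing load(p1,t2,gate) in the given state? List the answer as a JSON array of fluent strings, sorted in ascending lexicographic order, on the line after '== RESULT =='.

Progress:
  pre ⊆ S: {pkg_at(p1,gate), truck_at(t2,gate)} ⊆ S  — applicable
  S \ del = {pkg_at(p3,gate), truck_at(t2,gate)}
  ∪ add   = {in(p1,t2), pkg_at(p3,gate), truck_at(t2,gate)}

== RESULT ==
["in(p1,t2)", "pkg_at(p3,gate)", "truck_at(t2,gate)"]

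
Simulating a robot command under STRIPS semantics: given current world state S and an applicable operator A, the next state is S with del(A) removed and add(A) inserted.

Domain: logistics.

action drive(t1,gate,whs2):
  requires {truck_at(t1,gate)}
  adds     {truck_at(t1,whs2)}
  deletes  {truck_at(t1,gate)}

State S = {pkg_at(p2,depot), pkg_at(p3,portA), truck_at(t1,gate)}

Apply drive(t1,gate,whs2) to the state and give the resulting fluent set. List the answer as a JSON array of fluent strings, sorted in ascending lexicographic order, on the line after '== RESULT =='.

Progress:
  pre ⊆ S: {truck_at(t1,gate)} ⊆ S  — applicable
  S \ del = {pkg_at(p2,depot), pkg_at(p3,portA)}
  ∪ add   = {pkg_at(p2,depot), pkg_at(p3,portA), truck_at(t1,whs2)}

== RESULT ==
["pkg_at(p2,depot)", "pkg_at(p3,portA)", "truck_at(t1,whs2)"]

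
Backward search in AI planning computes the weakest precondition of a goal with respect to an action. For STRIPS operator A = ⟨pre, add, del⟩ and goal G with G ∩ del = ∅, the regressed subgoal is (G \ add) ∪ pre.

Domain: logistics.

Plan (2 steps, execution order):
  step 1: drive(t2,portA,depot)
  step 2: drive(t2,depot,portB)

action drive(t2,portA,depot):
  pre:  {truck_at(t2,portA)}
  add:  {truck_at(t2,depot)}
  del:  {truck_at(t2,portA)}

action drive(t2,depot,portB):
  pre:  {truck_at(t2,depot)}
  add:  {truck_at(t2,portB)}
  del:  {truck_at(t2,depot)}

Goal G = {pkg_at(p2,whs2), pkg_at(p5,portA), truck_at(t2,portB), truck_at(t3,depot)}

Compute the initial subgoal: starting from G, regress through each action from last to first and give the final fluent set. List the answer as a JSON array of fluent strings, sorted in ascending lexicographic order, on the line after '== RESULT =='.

Work backward from the goal:
  through step 2 (drive(t2,depot,portB)): drop {truck_at(t2,portB)}, keep {pkg_at(p2,whs2), pkg_at(p5,portA), truck_at(t3,depot)}, require {truck_at(t2,depot)}
    → {pkg_at(p2,whs2), pkg_at(p5,portA), truck_at(t2,depot), truck_at(t3,depot)}
  through step 1 (drive(t2,portA,depot)): drop {truck_at(t2,depot)}, keep {pkg_at(p2,whs2), pkg_at(p5,portA), truck_at(t3,depot)}, require {truck_at(t2,portA)}
    → {pkg_at(p2,whs2), pkg_at(p5,portA), truck_at(t2,portA), truck_at(t3,depot)}

== RESULT ==
["pkg_at(p2,whs2)", "pkg_at(p5,portA)", "truck_at(t2,portA)", "truck_at(t3,depot)"]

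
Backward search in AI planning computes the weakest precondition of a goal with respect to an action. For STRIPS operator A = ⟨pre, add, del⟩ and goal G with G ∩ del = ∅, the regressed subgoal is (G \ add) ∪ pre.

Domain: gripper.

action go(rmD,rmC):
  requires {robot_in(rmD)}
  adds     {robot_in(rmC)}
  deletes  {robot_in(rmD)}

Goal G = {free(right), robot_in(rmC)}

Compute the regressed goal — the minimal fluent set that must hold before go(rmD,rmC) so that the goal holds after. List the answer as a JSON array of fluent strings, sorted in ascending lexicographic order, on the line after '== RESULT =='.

Compute (G \ add) ∪ pre:
  G ∩ del = {}  (empty — regression defined)
  G \ add = {free(right), robot_in(rmC)} \ {robot_in(rmC)} = {free(right)}
  ∪ pre   = {free(right)} ∪ {robot_in(rmD)}
          = {free(right), robot_in(rmD)}

== RESULT ==
["free(right)", "robot_in(rmD)"]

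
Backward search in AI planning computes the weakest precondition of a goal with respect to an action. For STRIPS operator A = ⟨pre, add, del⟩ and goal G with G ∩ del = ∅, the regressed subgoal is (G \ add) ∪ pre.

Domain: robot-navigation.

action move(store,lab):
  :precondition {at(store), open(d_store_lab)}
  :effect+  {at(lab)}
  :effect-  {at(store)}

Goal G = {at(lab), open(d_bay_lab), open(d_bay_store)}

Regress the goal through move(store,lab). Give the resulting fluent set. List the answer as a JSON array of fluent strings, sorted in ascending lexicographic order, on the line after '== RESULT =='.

Regress:
  G ∩ del = {}  (empty — regression defined)
  G \ add = {at(lab), open(d_bay_lab), open(d_bay_store)} \ {at(lab)} = {open(d_bay_lab), open(d_bay_store)}
  ∪ pre   = {open(d_bay_lab), open(d_bay_store)} ∪ {at(store), open(d_store_lab)}
          = {at(store), open(d_bay_lab), open(d_bay_store), open(d_store_lab)}

== RESULT ==
["at(store)", "open(d_bay_lab)", "open(d_bay_store)", "open(d_store_lab)"]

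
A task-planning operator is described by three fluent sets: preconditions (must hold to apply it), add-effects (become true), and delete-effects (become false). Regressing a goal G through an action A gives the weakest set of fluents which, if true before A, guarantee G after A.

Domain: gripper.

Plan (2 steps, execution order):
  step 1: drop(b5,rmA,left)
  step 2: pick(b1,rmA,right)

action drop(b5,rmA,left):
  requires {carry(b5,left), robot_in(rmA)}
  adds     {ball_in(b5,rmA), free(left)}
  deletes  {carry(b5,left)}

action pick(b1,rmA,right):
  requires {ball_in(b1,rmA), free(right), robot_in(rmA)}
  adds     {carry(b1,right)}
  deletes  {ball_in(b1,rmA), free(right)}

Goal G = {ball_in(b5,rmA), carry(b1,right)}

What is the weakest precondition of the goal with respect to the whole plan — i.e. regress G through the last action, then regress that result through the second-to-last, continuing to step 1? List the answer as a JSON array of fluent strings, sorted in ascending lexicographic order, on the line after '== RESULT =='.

Work backward from the goal:
  through step 2 (pick(b1,rmA,right)): drop {carry(b1,right)}, keep {ball_in(b5,rmA)}, require {ball_in(b1,rmA), free(right), robot_in(rmA)}
    → {ball_in(b1,rmA), ball_in(b5,rmA), free(right), robot_in(rmA)}
  through step 1 (drop(b5,rmA,left)): drop {ball_in(b5,rmA)}, keep {ball_in(b1,rmA), free(right), robot_in(rmA)}, require {carry(b5,left), robot_in(rmA)}
    → {ball_in(b1,rmA), carry(b5,left), free(right), robot_in(rmA)}

== RESULT ==
["ball_in(b1,rmA)", "carry(b5,left)", "free(right)", "robot_in(rmA)"]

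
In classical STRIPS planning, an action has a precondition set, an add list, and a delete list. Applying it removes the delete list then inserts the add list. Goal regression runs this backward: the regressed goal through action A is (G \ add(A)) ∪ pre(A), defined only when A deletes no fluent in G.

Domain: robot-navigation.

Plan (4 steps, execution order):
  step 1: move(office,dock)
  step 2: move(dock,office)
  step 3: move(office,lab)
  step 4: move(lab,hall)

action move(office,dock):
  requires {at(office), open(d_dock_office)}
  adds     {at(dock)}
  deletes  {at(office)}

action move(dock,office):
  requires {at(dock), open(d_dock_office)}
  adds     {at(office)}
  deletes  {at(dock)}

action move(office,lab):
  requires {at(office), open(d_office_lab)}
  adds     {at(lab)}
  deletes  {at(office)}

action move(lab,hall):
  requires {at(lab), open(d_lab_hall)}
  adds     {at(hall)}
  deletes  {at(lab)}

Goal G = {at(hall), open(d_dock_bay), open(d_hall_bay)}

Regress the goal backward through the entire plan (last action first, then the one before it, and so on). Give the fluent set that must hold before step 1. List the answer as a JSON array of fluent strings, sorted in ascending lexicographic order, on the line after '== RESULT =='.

Work backward from the goal:
  through step 4 (move(lab,hall)): drop {at(hall)}, keep {open(d_dock_bay), open(d_hall_bay)}, require {at(lab), open(d_lab_hall)}
    → {at(lab), open(d_dock_bay), open(d_hall_bay), open(d_lab_hall)}
  through step 3 (move(office,lab)): drop {at(lab)}, keep {open(d_dock_bay), open(d_hall_bay), open(d_lab_hall)}, require {at(office), open(d_office_lab)}
    → {at(office), open(d_dock_bay), open(d_hall_bay), open(d_lab_hall), open(d_office_lab)}
  through step 2 (move(dock,office)): drop {at(office)}, keep {open(d_dock_bay), open(d_hall_bay), open(d_lab_hall), open(d_office_lab)}, require {at(dock), open(d_dock_office)}
    → {at(dock), open(d_dock_bay), open(d_dock_office), open(d_hall_bay), open(d_lab_hall), open(d_office_lab)}
  through step 1 (move(office,dock)): drop {at(dock)}, keep {open(d_dock_bay), open(d_dock_office), open(d_hall_bay), open(d_lab_hall), open(d_office_lab)}, require {at(office), open(d_dock_office)}
    → {at(office), open(d_dock_bay), open(d_dock_office), open(d_hall_bay), open(d_lab_hall), open(d_office_lab)}

== RESULT ==
["at(office)", "open(d_dock_bay)", "open(d_dock_office)", "open(d_hall_bay)", "open(d_lab_hall)", "open(d_office_lab)"]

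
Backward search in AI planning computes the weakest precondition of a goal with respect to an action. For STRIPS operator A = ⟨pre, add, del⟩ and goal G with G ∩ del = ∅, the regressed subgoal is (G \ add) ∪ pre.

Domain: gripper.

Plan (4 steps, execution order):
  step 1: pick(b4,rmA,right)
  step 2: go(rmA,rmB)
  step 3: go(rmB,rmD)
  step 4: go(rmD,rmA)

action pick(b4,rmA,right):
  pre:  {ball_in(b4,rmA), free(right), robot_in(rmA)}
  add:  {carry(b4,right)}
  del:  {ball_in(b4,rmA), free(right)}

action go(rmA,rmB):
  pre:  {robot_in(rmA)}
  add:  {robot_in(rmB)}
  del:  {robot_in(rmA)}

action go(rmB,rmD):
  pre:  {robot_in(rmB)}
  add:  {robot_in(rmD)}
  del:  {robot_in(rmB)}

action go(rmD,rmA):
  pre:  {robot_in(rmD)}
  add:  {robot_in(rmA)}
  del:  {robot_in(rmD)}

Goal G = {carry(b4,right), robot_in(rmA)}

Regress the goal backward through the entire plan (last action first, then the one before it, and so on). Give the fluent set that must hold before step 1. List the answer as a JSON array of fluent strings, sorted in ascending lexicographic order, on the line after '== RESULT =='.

Regress step by step:
  through step 4 (go(rmD,rmA)): drop {robot_in(rmA)}, keep {carry(b4,right)}, require {robot_in(rmD)}
    → {carry(b4,right), robot_in(rmD)}
  through step 3 (go(rmB,rmD)): drop {robot_in(rmD)}, keep {carry(b4,right)}, require {robot_in(rmB)}
    → {carry(b4,right), robot_in(rmB)}
  through step 2 (go(rmA,rmB)): drop {robot_in(rmB)}, keep {carry(b4,right)}, require {robot_in(rmA)}
    → {carry(b4,right), robot_in(rmA)}
  through step 1 (pick(b4,rmA,right)): drop {carry(b4,right)}, keep {robot_in(rmA)}, require {ball_in(b4,rmA), free(right), robot_in(rmA)}
    → {ball_in(b4,rmA), free(right), robot_in(rmA)}

== RESULT ==
["ball_in(b4,rmA)", "free(right)", "robot_in(rmA)"]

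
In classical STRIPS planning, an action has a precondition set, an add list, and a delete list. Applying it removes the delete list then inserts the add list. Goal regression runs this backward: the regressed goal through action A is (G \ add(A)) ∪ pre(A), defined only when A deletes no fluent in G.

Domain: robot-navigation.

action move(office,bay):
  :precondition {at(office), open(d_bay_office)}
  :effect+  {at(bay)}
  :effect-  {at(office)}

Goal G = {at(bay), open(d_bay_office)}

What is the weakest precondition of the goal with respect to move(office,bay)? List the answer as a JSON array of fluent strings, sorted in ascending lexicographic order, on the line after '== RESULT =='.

Compute (G \ add) ∪ pre:
  G ∩ del = {}  (empty — regression defined)
  G \ add = {at(bay), open(d_bay_office)} \ {at(bay)} = {open(d_bay_office)}
  ∪ pre   = {open(d_bay_office)} ∪ {at(office), open(d_bay_office)}
          = {at(office), open(d_bay_office)}

== RESULT ==
["at(office)", "open(d_bay_office)"]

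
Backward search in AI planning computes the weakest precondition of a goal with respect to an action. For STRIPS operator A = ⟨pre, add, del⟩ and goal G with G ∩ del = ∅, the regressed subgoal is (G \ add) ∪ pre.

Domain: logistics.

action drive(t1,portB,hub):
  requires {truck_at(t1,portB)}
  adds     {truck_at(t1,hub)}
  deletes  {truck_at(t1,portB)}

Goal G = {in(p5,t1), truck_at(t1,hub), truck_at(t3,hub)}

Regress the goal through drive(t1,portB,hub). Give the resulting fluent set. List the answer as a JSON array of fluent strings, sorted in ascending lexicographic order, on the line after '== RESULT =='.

Compute (G \ add) ∪ pre:
  G ∩ del = {}  (empty — regression defined)
  G \ add = {in(p5,t1), truck_at(t1,hub), truck_at(t3,hub)} \ {truck_at(t1,hub)} = {in(p5,t1), truck_at(t3,hub)}
  ∪ pre   = {in(p5,t1), truck_at(t3,hub)} ∪ {truck_at(t1,portB)}
          = {in(p5,t1), truck_at(t1,portB), truck_at(t3,hub)}

== RESULT ==
["in(p5,t1)", "truck_at(t1,portB)", "truck_at(t3,hub)"]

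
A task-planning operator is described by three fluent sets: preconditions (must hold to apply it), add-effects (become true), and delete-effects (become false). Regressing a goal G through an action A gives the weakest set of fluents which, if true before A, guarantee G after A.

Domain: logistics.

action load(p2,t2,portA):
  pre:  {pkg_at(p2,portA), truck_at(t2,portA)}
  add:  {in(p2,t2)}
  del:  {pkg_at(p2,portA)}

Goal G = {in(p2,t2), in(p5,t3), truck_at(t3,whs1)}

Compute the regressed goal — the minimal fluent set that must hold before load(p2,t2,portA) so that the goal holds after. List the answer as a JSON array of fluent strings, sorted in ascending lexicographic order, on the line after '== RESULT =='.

Compute (G \ add) ∪ pre:
  G ∩ del = {}  (empty — regression defined)
  G \ add = {in(p2,t2), in(p5,t3), truck_at(t3,whs1)} \ {in(p2,t2)} = {in(p5,t3), truck_at(t3,whs1)}
  ∪ pre   = {in(p5,t3), truck_at(t3,whs1)} ∪ {pkg_at(p2,portA), truck_at(t2,portA)}
          = {in(p5,t3), pkg_at(p2,portA), truck_at(t2,portA), truck_at(t3,whs1)}

== RESULT ==
["in(p5,t3)", "pkg_at(p2,portA)", "truck_at(t2,portA)", "truck_at(t3,whs1)"]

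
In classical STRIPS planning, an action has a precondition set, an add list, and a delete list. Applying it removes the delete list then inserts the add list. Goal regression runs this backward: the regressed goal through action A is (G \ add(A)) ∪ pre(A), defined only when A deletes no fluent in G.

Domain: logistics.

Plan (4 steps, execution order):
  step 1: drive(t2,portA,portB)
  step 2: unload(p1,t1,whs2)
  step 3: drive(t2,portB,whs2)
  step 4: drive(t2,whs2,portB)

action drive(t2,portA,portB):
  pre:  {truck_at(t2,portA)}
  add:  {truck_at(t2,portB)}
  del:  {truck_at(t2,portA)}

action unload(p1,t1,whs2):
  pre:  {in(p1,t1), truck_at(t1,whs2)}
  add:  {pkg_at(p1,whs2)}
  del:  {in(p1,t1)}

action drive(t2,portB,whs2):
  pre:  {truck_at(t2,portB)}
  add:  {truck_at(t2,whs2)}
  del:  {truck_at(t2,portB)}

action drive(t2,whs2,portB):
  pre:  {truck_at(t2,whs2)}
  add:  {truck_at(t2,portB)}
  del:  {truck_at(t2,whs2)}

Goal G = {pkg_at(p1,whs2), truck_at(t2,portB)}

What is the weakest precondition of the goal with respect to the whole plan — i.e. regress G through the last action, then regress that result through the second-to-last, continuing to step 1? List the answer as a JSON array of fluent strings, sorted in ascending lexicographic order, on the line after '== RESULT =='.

Work backward from the goal:
  through step 4 (drive(t2,whs2,portB)): drop {truck_at(t2,portB)}, keep {pkg_at(p1,whs2)}, require {truck_at(t2,whs2)}
    → {pkg_at(p1,whs2), truck_at(t2,whs2)}
  through step 3 (drive(t2,portB,whs2)): drop {truck_at(t2,whs2)}, keep {pkg_at(p1,whs2)}, require {truck_at(t2,portB)}
    → {pkg_at(p1,whs2), truck_at(t2,portB)}
  through step 2 (unload(p1,t1,whs2)): drop {pkg_at(p1,whs2)}, keep {truck_at(t2,portB)}, require {in(p1,t1), truck_at(t1,whs2)}
    → {in(p1,t1), truck_at(t1,whs2), truck_at(t2,portB)}
  through step 1 (drive(t2,portA,portB)): drop {truck_at(t2,portB)}, keep {in(p1,t1), truck_at(t1,whs2)}, require {truck_at(t2,portA)}
    → {in(p1,t1), truck_at(t1,whs2), truck_at(t2,portA)}

== RESULT ==
["in(p1,t1)", "truck_at(t1,whs2)", "truck_at(t2,portA)"]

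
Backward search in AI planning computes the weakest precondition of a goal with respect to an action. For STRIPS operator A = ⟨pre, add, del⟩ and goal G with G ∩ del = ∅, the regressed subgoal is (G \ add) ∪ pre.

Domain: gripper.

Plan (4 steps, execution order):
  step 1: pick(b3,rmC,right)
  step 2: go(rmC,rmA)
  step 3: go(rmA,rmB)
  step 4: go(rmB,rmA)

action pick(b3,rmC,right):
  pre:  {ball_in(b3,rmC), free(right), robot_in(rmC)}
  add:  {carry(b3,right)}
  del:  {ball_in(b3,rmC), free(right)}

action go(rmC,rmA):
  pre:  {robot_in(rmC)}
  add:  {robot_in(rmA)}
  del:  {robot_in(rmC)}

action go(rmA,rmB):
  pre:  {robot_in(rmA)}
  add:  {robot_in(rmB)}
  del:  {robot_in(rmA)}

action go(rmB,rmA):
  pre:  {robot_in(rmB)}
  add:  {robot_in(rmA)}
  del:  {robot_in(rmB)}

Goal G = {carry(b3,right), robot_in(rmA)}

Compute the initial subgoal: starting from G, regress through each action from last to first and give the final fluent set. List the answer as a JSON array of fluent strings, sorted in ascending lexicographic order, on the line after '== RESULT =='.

Work backward from the goal:
  through step 4 (go(rmB,rmA)): drop {robot_in(rmA)}, keep {carry(b3,right)}, require {robot_in(rmB)}
    → {carry(b3,right), robot_in(rmB)}
  through step 3 (go(rmA,rmB)): drop {robot_in(rmB)}, keep {carry(b3,right)}, require {robot_in(rmA)}
    → {carry(b3,right), robot_in(rmA)}
  through step 2 (go(rmC,rmA)): drop {robot_in(rmA)}, keep {carry(b3,right)}, require {robot_in(rmC)}
    → {carry(b3,right), robot_in(rmC)}
  through step 1 (pick(b3,rmC,right)): drop {carry(b3,right)}, keep {robot_in(rmC)}, require {ball_in(b3,rmC), free(right), robot_in(rmC)}
    → {ball_in(b3,rmC), free(right), robot_in(rmC)}

== RESULT ==
["ball_in(b3,rmC)", "free(right)", "robot_in(rmC)"]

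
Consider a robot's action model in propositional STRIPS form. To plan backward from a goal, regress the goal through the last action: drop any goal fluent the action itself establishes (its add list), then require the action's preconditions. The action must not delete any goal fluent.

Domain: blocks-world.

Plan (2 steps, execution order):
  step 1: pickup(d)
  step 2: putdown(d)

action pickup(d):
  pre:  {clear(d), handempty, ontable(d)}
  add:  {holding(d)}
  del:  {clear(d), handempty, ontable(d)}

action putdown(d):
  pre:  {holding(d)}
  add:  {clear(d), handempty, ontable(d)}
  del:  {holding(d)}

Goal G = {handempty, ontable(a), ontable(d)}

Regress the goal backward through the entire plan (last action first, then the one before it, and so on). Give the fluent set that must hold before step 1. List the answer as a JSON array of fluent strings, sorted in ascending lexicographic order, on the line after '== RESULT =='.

Regress step by step:
  through step 2 (putdown(d)): drop {handempty, ontable(d)}, keep {ontable(a)}, require {holding(d)}
    → {holding(d), ontable(a)}
  through step 1 (pickup(d)): drop {holding(d)}, keep {ontable(a)}, require {clear(d), handempty, ontable(d)}
    → {clear(d), handempty, ontable(a), ontable(d)}

== RESULT ==
["clear(d)", "handempty", "ontable(a)", "ontable(d)"]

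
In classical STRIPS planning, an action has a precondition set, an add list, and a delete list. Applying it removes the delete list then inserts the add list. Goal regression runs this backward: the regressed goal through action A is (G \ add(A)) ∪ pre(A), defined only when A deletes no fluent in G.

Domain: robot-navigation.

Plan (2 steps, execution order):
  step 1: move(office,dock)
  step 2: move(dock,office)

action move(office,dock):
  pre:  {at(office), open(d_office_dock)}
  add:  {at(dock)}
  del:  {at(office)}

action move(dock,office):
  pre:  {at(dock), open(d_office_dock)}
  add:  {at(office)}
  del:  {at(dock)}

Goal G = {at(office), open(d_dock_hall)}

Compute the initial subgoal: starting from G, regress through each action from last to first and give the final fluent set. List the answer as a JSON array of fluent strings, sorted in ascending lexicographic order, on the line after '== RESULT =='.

Work backward from the goal:
  through step 2 (move(dock,office)): drop {at(office)}, keep {open(d_dock_hall)}, require {at(dock), open(d_office_dock)}
    → {at(dock), open(d_dock_hall), open(d_office_dock)}
  through step 1 (move(office,dock)): drop {at(dock)}, keep {open(d_dock_hall), open(d_office_dock)}, require {at(office), open(d_office_dock)}
    → {at(office), open(d_dock_hall), open(d_office_dock)}

== RESULT ==
["at(office)", "open(d_dock_hall)", "open(d_office_dock)"]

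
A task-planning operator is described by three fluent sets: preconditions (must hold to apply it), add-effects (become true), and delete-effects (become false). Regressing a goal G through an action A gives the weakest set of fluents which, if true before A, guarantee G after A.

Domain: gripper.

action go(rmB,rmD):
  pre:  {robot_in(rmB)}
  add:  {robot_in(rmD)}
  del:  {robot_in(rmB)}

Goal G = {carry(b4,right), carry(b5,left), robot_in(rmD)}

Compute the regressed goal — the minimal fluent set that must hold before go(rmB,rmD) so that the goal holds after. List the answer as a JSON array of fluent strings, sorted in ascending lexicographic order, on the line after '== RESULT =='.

Compute (G \ add) ∪ pre:
  G ∩ del = {}  (empty — regression defined)
  G \ add = {carry(b4,right), carry(b5,left), robot_in(rmD)} \ {robot_in(rmD)} = {carry(b4,right), carry(b5,left)}
  ∪ pre   = {carry(b4,right), carry(b5,left)} ∪ {robot_in(rmB)}
          = {carry(b4,right), carry(b5,left), robot_in(rmB)}

== RESULT ==
["carry(b4,right)", "carry(b5,left)", "robot_in(rmB)"]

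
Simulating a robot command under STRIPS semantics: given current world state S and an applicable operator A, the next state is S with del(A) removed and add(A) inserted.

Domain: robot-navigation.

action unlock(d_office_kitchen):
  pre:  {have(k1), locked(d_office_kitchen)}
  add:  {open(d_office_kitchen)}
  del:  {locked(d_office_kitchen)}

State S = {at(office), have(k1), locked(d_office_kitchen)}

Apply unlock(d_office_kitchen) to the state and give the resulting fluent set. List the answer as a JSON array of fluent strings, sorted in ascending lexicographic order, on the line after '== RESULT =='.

Compute (S \ del) ∪ add:
  pre ⊆ S: {have(k1), locked(d_office_kitchen)} ⊆ S  — applicable
  S \ del = {at(office), have(k1)}
  ∪ add   = {at(office), have(k1), open(d_office_kitchen)}

== RESULT ==
["at(office)", "have(k1)", "open(d_office_kitchen)"]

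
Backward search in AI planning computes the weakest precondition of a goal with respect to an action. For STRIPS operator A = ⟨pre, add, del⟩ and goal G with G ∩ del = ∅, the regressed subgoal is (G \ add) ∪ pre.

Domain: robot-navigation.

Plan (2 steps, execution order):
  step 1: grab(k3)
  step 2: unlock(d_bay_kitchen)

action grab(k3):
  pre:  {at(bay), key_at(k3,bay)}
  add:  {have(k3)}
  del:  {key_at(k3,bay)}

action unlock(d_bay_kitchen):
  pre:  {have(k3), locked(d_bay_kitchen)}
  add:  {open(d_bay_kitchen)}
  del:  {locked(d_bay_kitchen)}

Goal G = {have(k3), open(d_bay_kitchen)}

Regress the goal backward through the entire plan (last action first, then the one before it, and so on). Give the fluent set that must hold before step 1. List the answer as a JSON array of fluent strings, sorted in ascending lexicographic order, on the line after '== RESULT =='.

Work backward from the goal:
  through step 2 (unlock(d_bay_kitchen)): drop {open(d_bay_kitchen)}, keep {have(k3)}, require {have(k3), locked(d_bay_kitchen)}
    → {have(k3), locked(d_bay_kitchen)}
  through step 1 (grab(k3)): drop {have(k3)}, keep {locked(d_bay_kitchen)}, require {at(bay), key_at(k3,bay)}
    → {at(bay), key_at(k3,bay), locked(d_bay_kitchen)}

== RESULT ==
["at(bay)", "key_at(k3,bay)", "locked(d_bay_kitchen)"]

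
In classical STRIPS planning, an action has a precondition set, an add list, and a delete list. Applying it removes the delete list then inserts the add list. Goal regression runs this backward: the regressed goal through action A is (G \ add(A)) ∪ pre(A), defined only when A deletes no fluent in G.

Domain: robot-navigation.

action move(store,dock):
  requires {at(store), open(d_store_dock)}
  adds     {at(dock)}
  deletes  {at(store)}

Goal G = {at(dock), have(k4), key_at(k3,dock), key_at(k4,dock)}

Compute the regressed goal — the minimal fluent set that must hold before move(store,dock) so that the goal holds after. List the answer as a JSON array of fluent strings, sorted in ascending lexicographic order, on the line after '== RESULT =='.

Regress:
  G ∩ del = {}  (empty — regression defined)
  G \ add = {at(dock), have(k4), key_at(k3,dock), key_at(k4,dock)} \ {at(dock)} = {have(k4), key_at(k3,dock), key_at(k4,dock)}
  ∪ pre   = {have(k4), key_at(k3,dock), key_at(k4,dock)} ∪ {at(store), open(d_store_dock)}
          = {at(store), have(k4), key_at(k3,dock), key_at(k4,dock), open(d_store_dock)}

== RESULT ==
["at(store)", "have(k4)", "key_at(k3,dock)", "key_at(k4,dock)", "open(d_store_dock)"]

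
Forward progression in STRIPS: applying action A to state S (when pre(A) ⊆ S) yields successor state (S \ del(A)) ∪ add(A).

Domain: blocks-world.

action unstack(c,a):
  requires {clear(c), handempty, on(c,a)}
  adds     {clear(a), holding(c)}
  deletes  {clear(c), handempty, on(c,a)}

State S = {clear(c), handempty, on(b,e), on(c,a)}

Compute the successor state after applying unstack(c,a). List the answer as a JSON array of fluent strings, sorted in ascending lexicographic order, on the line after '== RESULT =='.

Compute (S \ del) ∪ add:
  pre ⊆ S: {clear(c), handempty, on(c,a)} ⊆ S  — applicable
  S \ del = {on(b,e)}
  ∪ add   = {clear(a), holding(c), on(b,e)}

== RESULT ==
["clear(a)", "holding(c)", "on(b,e)"]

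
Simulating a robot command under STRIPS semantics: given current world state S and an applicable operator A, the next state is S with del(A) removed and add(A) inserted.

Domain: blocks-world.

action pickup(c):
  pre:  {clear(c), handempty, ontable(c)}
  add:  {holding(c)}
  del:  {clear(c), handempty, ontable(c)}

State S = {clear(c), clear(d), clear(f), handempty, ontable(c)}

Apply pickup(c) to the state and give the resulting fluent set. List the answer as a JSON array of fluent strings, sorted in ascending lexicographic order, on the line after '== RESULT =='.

Progress:
  pre ⊆ S: {clear(c), handempty, ontable(c)} ⊆ S  — applicable
  S \ del = {clear(d), clear(f)}
  ∪ add   = {clear(d), clear(f), holding(c)}

== RESULT ==
["clear(d)", "clear(f)", "holding(c)"]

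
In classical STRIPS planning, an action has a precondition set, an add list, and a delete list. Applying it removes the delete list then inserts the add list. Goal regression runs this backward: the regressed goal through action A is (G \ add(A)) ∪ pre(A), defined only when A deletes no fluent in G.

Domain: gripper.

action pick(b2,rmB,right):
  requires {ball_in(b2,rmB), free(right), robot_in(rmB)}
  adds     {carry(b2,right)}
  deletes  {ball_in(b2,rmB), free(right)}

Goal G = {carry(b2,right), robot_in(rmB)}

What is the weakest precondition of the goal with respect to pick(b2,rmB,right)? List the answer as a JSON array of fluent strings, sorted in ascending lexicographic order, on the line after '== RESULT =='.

Regress:
  G ∩ del = {}  (empty — regression defined)
  G \ add = {carry(b2,right), robot_in(rmB)} \ {carry(b2,right)} = {robot_in(rmB)}
  ∪ pre   = {robot_in(rmB)} ∪ {ball_in(b2,rmB), free(right), robot_in(rmB)}
          = {ball_in(b2,rmB), free(right), robot_in(rmB)}

== RESULT ==
["ball_in(b2,rmB)", "free(right)", "robot_in(rmB)"]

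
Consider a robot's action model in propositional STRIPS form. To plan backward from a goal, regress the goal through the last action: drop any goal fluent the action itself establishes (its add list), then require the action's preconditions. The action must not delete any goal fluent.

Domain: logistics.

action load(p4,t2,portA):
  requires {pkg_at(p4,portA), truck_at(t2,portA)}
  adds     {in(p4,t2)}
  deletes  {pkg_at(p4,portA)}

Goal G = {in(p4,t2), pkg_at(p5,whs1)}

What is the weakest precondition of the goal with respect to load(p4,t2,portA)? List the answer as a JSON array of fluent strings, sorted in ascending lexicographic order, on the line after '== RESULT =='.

Regress:
  G ∩ del = {}  (empty — regression defined)
  G \ add = {in(p4,t2), pkg_at(p5,whs1)} \ {in(p4,t2)} = {pkg_at(p5,whs1)}
  ∪ pre   = {pkg_at(p5,whs1)} ∪ {pkg_at(p4,portA), truck_at(t2,portA)}
          = {pkg_at(p4,portA), pkg_at(p5,whs1), truck_at(t2,portA)}

== RESULT ==
["pkg_at(p4,portA)", "pkg_at(p5,whs1)", "truck_at(t2,portA)"]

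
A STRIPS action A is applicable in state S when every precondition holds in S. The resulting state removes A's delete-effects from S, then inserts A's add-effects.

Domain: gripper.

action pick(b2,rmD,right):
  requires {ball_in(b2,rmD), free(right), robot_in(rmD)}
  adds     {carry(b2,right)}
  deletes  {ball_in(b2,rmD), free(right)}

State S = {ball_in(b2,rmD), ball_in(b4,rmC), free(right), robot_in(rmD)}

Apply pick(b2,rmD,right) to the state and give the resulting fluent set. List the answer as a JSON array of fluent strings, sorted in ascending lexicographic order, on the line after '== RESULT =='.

Compute (S \ del) ∪ add:
  pre ⊆ S: {ball_in(b2,rmD), free(right), robot_in(rmD)} ⊆ S  — applicable
  S \ del = {ball_in(b4,rmC), robot_in(rmD)}
  ∪ add   = {ball_in(b4,rmC), carry(b2,right), robot_in(rmD)}

== RESULT ==
["ball_in(b4,rmC)", "carry(b2,right)", "robot_in(rmD)"]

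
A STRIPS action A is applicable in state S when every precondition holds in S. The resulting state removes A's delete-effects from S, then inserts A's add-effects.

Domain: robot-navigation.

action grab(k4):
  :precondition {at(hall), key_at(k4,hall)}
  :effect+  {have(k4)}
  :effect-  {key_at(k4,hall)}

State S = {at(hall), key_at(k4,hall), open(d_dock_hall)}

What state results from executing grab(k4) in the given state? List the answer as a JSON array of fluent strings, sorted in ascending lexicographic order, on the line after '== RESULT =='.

Compute (S \ del) ∪ add:
  pre ⊆ S: {at(hall), key_at(k4,hall)} ⊆ S  — applicable
  S \ del = {at(hall), open(d_dock_hall)}
  ∪ add   = {at(hall), have(k4), open(d_dock_hall)}

== RESULT ==
["at(hall)", "have(k4)", "open(d_dock_hall)"]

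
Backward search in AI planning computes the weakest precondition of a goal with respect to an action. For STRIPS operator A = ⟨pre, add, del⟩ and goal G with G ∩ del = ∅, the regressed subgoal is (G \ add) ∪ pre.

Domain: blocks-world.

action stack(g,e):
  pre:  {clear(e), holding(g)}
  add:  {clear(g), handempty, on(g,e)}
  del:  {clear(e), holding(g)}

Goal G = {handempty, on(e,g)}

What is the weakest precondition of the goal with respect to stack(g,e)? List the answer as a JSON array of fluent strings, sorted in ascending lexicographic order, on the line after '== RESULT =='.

Compute (G \ add) ∪ pre:
  G ∩ del = {}  (empty — regression defined)
  G \ add = {handempty, on(e,g)} \ {clear(g), handempty, on(g,e)} = {on(e,g)}
  ∪ pre   = {on(e,g)} ∪ {clear(e), holding(g)}
          = {clear(e), holding(g), on(e,g)}

== RESULT ==
["clear(e)", "holding(g)", "on(e,g)"]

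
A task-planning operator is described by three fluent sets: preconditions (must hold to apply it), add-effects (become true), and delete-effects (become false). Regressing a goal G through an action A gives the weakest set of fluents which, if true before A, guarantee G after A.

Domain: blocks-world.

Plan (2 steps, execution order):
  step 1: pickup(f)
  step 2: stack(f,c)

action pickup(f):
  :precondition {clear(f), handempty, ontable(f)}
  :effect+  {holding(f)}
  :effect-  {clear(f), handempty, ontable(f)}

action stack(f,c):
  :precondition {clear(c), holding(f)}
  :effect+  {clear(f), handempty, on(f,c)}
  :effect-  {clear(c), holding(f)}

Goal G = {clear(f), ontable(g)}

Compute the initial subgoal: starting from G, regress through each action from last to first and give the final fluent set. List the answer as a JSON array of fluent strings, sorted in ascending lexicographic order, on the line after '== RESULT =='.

Work backward from the goal:
  through step 2 (stack(f,c)): drop {clear(f)}, keep {ontable(g)}, require {clear(c), holding(f)}
    → {clear(c), holding(f), ontable(g)}
  through step 1 (pickup(f)): drop {holding(f)}, keep {clear(c), ontable(g)}, require {clear(f), handempty, ontable(f)}
    → {clear(c), clear(f), handempty, ontable(f), ontable(g)}

== RESULT ==
["clear(c)", "clear(f)", "handempty", "ontable(f)", "ontable(g)"]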